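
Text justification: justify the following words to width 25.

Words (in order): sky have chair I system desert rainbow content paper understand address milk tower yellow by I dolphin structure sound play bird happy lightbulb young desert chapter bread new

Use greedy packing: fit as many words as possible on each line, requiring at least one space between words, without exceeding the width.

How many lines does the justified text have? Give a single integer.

Line 1: ['sky', 'have', 'chair', 'I', 'system'] (min_width=23, slack=2)
Line 2: ['desert', 'rainbow', 'content'] (min_width=22, slack=3)
Line 3: ['paper', 'understand', 'address'] (min_width=24, slack=1)
Line 4: ['milk', 'tower', 'yellow', 'by', 'I'] (min_width=22, slack=3)
Line 5: ['dolphin', 'structure', 'sound'] (min_width=23, slack=2)
Line 6: ['play', 'bird', 'happy', 'lightbulb'] (min_width=25, slack=0)
Line 7: ['young', 'desert', 'chapter'] (min_width=20, slack=5)
Line 8: ['bread', 'new'] (min_width=9, slack=16)
Total lines: 8

Answer: 8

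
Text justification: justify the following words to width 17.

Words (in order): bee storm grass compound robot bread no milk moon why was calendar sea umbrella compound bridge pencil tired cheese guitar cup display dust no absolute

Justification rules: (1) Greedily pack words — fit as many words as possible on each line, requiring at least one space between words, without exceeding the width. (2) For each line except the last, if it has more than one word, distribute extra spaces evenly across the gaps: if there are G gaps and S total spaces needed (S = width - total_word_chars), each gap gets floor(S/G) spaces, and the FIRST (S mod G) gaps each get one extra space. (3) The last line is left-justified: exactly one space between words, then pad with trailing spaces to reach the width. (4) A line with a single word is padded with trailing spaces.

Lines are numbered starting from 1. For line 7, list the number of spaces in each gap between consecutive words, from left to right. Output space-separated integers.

Line 1: ['bee', 'storm', 'grass'] (min_width=15, slack=2)
Line 2: ['compound', 'robot'] (min_width=14, slack=3)
Line 3: ['bread', 'no', 'milk'] (min_width=13, slack=4)
Line 4: ['moon', 'why', 'was'] (min_width=12, slack=5)
Line 5: ['calendar', 'sea'] (min_width=12, slack=5)
Line 6: ['umbrella', 'compound'] (min_width=17, slack=0)
Line 7: ['bridge', 'pencil'] (min_width=13, slack=4)
Line 8: ['tired', 'cheese'] (min_width=12, slack=5)
Line 9: ['guitar', 'cup'] (min_width=10, slack=7)
Line 10: ['display', 'dust', 'no'] (min_width=15, slack=2)
Line 11: ['absolute'] (min_width=8, slack=9)

Answer: 5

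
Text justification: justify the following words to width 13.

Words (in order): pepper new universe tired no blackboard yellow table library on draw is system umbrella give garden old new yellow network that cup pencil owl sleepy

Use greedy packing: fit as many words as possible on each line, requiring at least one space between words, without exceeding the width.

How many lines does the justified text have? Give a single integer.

Line 1: ['pepper', 'new'] (min_width=10, slack=3)
Line 2: ['universe'] (min_width=8, slack=5)
Line 3: ['tired', 'no'] (min_width=8, slack=5)
Line 4: ['blackboard'] (min_width=10, slack=3)
Line 5: ['yellow', 'table'] (min_width=12, slack=1)
Line 6: ['library', 'on'] (min_width=10, slack=3)
Line 7: ['draw', 'is'] (min_width=7, slack=6)
Line 8: ['system'] (min_width=6, slack=7)
Line 9: ['umbrella', 'give'] (min_width=13, slack=0)
Line 10: ['garden', 'old'] (min_width=10, slack=3)
Line 11: ['new', 'yellow'] (min_width=10, slack=3)
Line 12: ['network', 'that'] (min_width=12, slack=1)
Line 13: ['cup', 'pencil'] (min_width=10, slack=3)
Line 14: ['owl', 'sleepy'] (min_width=10, slack=3)
Total lines: 14

Answer: 14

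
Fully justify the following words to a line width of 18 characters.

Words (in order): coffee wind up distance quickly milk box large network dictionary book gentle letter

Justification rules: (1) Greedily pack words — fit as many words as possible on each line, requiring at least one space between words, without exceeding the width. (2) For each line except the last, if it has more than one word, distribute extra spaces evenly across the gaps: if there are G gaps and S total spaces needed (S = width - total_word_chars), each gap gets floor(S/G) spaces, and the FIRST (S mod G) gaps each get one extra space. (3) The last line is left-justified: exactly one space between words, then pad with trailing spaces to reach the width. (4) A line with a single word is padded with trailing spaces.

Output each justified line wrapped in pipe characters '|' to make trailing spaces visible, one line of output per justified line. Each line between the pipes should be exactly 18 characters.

Line 1: ['coffee', 'wind', 'up'] (min_width=14, slack=4)
Line 2: ['distance', 'quickly'] (min_width=16, slack=2)
Line 3: ['milk', 'box', 'large'] (min_width=14, slack=4)
Line 4: ['network', 'dictionary'] (min_width=18, slack=0)
Line 5: ['book', 'gentle', 'letter'] (min_width=18, slack=0)

Answer: |coffee   wind   up|
|distance   quickly|
|milk   box   large|
|network dictionary|
|book gentle letter|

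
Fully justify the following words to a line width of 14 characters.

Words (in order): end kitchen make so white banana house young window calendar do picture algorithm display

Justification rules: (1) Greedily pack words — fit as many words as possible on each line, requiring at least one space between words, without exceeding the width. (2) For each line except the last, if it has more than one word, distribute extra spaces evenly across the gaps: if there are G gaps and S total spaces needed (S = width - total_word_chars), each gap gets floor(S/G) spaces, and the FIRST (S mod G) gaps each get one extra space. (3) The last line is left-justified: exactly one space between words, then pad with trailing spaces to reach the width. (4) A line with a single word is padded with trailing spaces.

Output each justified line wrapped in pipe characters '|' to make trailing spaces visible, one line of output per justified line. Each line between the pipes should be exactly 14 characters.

Line 1: ['end', 'kitchen'] (min_width=11, slack=3)
Line 2: ['make', 'so', 'white'] (min_width=13, slack=1)
Line 3: ['banana', 'house'] (min_width=12, slack=2)
Line 4: ['young', 'window'] (min_width=12, slack=2)
Line 5: ['calendar', 'do'] (min_width=11, slack=3)
Line 6: ['picture'] (min_width=7, slack=7)
Line 7: ['algorithm'] (min_width=9, slack=5)
Line 8: ['display'] (min_width=7, slack=7)

Answer: |end    kitchen|
|make  so white|
|banana   house|
|young   window|
|calendar    do|
|picture       |
|algorithm     |
|display       |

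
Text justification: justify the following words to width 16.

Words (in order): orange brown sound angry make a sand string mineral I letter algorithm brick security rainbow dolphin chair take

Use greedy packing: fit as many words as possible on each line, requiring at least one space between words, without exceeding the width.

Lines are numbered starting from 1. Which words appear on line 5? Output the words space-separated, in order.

Line 1: ['orange', 'brown'] (min_width=12, slack=4)
Line 2: ['sound', 'angry', 'make'] (min_width=16, slack=0)
Line 3: ['a', 'sand', 'string'] (min_width=13, slack=3)
Line 4: ['mineral', 'I', 'letter'] (min_width=16, slack=0)
Line 5: ['algorithm', 'brick'] (min_width=15, slack=1)
Line 6: ['security', 'rainbow'] (min_width=16, slack=0)
Line 7: ['dolphin', 'chair'] (min_width=13, slack=3)
Line 8: ['take'] (min_width=4, slack=12)

Answer: algorithm brick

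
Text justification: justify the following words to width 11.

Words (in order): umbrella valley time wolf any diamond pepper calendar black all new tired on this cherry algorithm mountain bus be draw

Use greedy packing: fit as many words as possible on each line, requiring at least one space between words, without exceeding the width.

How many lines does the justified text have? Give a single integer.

Line 1: ['umbrella'] (min_width=8, slack=3)
Line 2: ['valley', 'time'] (min_width=11, slack=0)
Line 3: ['wolf', 'any'] (min_width=8, slack=3)
Line 4: ['diamond'] (min_width=7, slack=4)
Line 5: ['pepper'] (min_width=6, slack=5)
Line 6: ['calendar'] (min_width=8, slack=3)
Line 7: ['black', 'all'] (min_width=9, slack=2)
Line 8: ['new', 'tired'] (min_width=9, slack=2)
Line 9: ['on', 'this'] (min_width=7, slack=4)
Line 10: ['cherry'] (min_width=6, slack=5)
Line 11: ['algorithm'] (min_width=9, slack=2)
Line 12: ['mountain'] (min_width=8, slack=3)
Line 13: ['bus', 'be', 'draw'] (min_width=11, slack=0)
Total lines: 13

Answer: 13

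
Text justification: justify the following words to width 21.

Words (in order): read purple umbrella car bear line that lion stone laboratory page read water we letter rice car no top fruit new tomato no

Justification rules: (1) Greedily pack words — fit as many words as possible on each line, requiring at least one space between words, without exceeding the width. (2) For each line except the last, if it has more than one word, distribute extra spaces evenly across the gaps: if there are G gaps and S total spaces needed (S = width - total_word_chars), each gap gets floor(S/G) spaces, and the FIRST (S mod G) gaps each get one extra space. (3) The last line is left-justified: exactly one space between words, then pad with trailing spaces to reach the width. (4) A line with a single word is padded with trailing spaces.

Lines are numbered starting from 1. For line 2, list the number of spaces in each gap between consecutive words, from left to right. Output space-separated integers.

Line 1: ['read', 'purple', 'umbrella'] (min_width=20, slack=1)
Line 2: ['car', 'bear', 'line', 'that'] (min_width=18, slack=3)
Line 3: ['lion', 'stone', 'laboratory'] (min_width=21, slack=0)
Line 4: ['page', 'read', 'water', 'we'] (min_width=18, slack=3)
Line 5: ['letter', 'rice', 'car', 'no'] (min_width=18, slack=3)
Line 6: ['top', 'fruit', 'new', 'tomato'] (min_width=20, slack=1)
Line 7: ['no'] (min_width=2, slack=19)

Answer: 2 2 2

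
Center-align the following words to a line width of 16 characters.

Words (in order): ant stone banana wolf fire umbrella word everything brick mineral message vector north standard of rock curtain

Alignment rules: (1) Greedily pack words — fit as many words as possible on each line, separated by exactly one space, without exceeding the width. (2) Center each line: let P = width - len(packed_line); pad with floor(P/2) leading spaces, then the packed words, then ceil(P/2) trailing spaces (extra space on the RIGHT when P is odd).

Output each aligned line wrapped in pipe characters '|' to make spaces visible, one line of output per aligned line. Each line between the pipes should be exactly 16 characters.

Answer: |ant stone banana|
|   wolf fire    |
| umbrella word  |
|everything brick|
|mineral message |
|  vector north  |
|standard of rock|
|    curtain     |

Derivation:
Line 1: ['ant', 'stone', 'banana'] (min_width=16, slack=0)
Line 2: ['wolf', 'fire'] (min_width=9, slack=7)
Line 3: ['umbrella', 'word'] (min_width=13, slack=3)
Line 4: ['everything', 'brick'] (min_width=16, slack=0)
Line 5: ['mineral', 'message'] (min_width=15, slack=1)
Line 6: ['vector', 'north'] (min_width=12, slack=4)
Line 7: ['standard', 'of', 'rock'] (min_width=16, slack=0)
Line 8: ['curtain'] (min_width=7, slack=9)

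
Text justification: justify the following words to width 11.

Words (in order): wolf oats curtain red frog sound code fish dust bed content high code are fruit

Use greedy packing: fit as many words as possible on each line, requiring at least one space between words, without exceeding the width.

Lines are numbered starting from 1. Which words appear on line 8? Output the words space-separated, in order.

Answer: are fruit

Derivation:
Line 1: ['wolf', 'oats'] (min_width=9, slack=2)
Line 2: ['curtain', 'red'] (min_width=11, slack=0)
Line 3: ['frog', 'sound'] (min_width=10, slack=1)
Line 4: ['code', 'fish'] (min_width=9, slack=2)
Line 5: ['dust', 'bed'] (min_width=8, slack=3)
Line 6: ['content'] (min_width=7, slack=4)
Line 7: ['high', 'code'] (min_width=9, slack=2)
Line 8: ['are', 'fruit'] (min_width=9, slack=2)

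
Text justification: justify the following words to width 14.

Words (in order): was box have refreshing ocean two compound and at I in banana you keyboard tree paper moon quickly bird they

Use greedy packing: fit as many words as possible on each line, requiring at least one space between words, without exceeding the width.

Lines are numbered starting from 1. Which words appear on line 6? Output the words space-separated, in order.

Answer: you keyboard

Derivation:
Line 1: ['was', 'box', 'have'] (min_width=12, slack=2)
Line 2: ['refreshing'] (min_width=10, slack=4)
Line 3: ['ocean', 'two'] (min_width=9, slack=5)
Line 4: ['compound', 'and'] (min_width=12, slack=2)
Line 5: ['at', 'I', 'in', 'banana'] (min_width=14, slack=0)
Line 6: ['you', 'keyboard'] (min_width=12, slack=2)
Line 7: ['tree', 'paper'] (min_width=10, slack=4)
Line 8: ['moon', 'quickly'] (min_width=12, slack=2)
Line 9: ['bird', 'they'] (min_width=9, slack=5)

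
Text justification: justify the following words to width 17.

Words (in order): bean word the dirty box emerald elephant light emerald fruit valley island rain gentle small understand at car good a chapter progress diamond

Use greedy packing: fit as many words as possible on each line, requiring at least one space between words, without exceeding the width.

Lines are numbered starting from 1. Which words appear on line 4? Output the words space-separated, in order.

Line 1: ['bean', 'word', 'the'] (min_width=13, slack=4)
Line 2: ['dirty', 'box', 'emerald'] (min_width=17, slack=0)
Line 3: ['elephant', 'light'] (min_width=14, slack=3)
Line 4: ['emerald', 'fruit'] (min_width=13, slack=4)
Line 5: ['valley', 'island'] (min_width=13, slack=4)
Line 6: ['rain', 'gentle', 'small'] (min_width=17, slack=0)
Line 7: ['understand', 'at', 'car'] (min_width=17, slack=0)
Line 8: ['good', 'a', 'chapter'] (min_width=14, slack=3)
Line 9: ['progress', 'diamond'] (min_width=16, slack=1)

Answer: emerald fruit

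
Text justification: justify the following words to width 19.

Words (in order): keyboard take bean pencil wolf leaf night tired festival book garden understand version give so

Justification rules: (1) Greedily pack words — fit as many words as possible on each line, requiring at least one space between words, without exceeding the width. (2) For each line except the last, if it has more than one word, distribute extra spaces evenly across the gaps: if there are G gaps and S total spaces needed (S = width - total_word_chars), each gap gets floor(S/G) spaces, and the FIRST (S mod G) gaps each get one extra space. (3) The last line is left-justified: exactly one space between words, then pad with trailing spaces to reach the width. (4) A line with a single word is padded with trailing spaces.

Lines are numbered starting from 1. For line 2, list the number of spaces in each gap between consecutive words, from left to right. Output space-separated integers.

Answer: 3 2

Derivation:
Line 1: ['keyboard', 'take', 'bean'] (min_width=18, slack=1)
Line 2: ['pencil', 'wolf', 'leaf'] (min_width=16, slack=3)
Line 3: ['night', 'tired'] (min_width=11, slack=8)
Line 4: ['festival', 'book'] (min_width=13, slack=6)
Line 5: ['garden', 'understand'] (min_width=17, slack=2)
Line 6: ['version', 'give', 'so'] (min_width=15, slack=4)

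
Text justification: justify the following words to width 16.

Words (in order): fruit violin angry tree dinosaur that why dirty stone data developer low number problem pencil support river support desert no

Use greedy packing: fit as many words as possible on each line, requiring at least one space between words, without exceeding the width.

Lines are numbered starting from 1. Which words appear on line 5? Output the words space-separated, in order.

Line 1: ['fruit', 'violin'] (min_width=12, slack=4)
Line 2: ['angry', 'tree'] (min_width=10, slack=6)
Line 3: ['dinosaur', 'that'] (min_width=13, slack=3)
Line 4: ['why', 'dirty', 'stone'] (min_width=15, slack=1)
Line 5: ['data', 'developer'] (min_width=14, slack=2)
Line 6: ['low', 'number'] (min_width=10, slack=6)
Line 7: ['problem', 'pencil'] (min_width=14, slack=2)
Line 8: ['support', 'river'] (min_width=13, slack=3)
Line 9: ['support', 'desert'] (min_width=14, slack=2)
Line 10: ['no'] (min_width=2, slack=14)

Answer: data developer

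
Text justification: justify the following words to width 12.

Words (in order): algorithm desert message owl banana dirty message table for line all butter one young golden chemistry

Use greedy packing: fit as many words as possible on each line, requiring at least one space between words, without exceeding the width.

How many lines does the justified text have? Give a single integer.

Answer: 10

Derivation:
Line 1: ['algorithm'] (min_width=9, slack=3)
Line 2: ['desert'] (min_width=6, slack=6)
Line 3: ['message', 'owl'] (min_width=11, slack=1)
Line 4: ['banana', 'dirty'] (min_width=12, slack=0)
Line 5: ['message'] (min_width=7, slack=5)
Line 6: ['table', 'for'] (min_width=9, slack=3)
Line 7: ['line', 'all'] (min_width=8, slack=4)
Line 8: ['butter', 'one'] (min_width=10, slack=2)
Line 9: ['young', 'golden'] (min_width=12, slack=0)
Line 10: ['chemistry'] (min_width=9, slack=3)
Total lines: 10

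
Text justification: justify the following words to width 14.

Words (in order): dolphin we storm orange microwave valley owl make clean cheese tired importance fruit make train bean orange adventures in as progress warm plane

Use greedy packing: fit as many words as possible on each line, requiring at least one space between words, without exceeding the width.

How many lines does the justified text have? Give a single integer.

Answer: 13

Derivation:
Line 1: ['dolphin', 'we'] (min_width=10, slack=4)
Line 2: ['storm', 'orange'] (min_width=12, slack=2)
Line 3: ['microwave'] (min_width=9, slack=5)
Line 4: ['valley', 'owl'] (min_width=10, slack=4)
Line 5: ['make', 'clean'] (min_width=10, slack=4)
Line 6: ['cheese', 'tired'] (min_width=12, slack=2)
Line 7: ['importance'] (min_width=10, slack=4)
Line 8: ['fruit', 'make'] (min_width=10, slack=4)
Line 9: ['train', 'bean'] (min_width=10, slack=4)
Line 10: ['orange'] (min_width=6, slack=8)
Line 11: ['adventures', 'in'] (min_width=13, slack=1)
Line 12: ['as', 'progress'] (min_width=11, slack=3)
Line 13: ['warm', 'plane'] (min_width=10, slack=4)
Total lines: 13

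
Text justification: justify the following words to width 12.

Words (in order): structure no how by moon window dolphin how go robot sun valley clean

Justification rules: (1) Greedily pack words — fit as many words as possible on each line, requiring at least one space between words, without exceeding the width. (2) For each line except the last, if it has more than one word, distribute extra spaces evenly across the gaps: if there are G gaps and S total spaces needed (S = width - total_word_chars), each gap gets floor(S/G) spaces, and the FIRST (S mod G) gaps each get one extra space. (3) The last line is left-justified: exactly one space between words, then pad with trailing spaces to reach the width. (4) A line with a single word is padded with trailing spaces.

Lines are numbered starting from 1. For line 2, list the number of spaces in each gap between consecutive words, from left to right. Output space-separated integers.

Line 1: ['structure', 'no'] (min_width=12, slack=0)
Line 2: ['how', 'by', 'moon'] (min_width=11, slack=1)
Line 3: ['window'] (min_width=6, slack=6)
Line 4: ['dolphin', 'how'] (min_width=11, slack=1)
Line 5: ['go', 'robot', 'sun'] (min_width=12, slack=0)
Line 6: ['valley', 'clean'] (min_width=12, slack=0)

Answer: 2 1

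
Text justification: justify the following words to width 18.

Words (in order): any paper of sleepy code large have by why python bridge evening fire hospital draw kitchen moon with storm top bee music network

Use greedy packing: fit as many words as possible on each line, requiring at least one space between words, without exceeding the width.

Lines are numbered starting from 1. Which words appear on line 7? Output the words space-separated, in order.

Line 1: ['any', 'paper', 'of'] (min_width=12, slack=6)
Line 2: ['sleepy', 'code', 'large'] (min_width=17, slack=1)
Line 3: ['have', 'by', 'why', 'python'] (min_width=18, slack=0)
Line 4: ['bridge', 'evening'] (min_width=14, slack=4)
Line 5: ['fire', 'hospital', 'draw'] (min_width=18, slack=0)
Line 6: ['kitchen', 'moon', 'with'] (min_width=17, slack=1)
Line 7: ['storm', 'top', 'bee'] (min_width=13, slack=5)
Line 8: ['music', 'network'] (min_width=13, slack=5)

Answer: storm top bee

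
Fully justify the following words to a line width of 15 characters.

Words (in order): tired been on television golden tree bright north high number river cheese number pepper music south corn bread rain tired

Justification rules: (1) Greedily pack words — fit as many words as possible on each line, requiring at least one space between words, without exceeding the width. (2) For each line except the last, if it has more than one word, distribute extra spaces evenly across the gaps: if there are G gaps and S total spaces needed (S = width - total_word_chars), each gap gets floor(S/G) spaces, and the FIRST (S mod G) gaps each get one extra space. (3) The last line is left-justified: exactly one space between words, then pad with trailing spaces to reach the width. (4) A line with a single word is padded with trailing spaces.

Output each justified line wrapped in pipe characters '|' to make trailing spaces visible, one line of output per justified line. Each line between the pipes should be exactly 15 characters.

Line 1: ['tired', 'been', 'on'] (min_width=13, slack=2)
Line 2: ['television'] (min_width=10, slack=5)
Line 3: ['golden', 'tree'] (min_width=11, slack=4)
Line 4: ['bright', 'north'] (min_width=12, slack=3)
Line 5: ['high', 'number'] (min_width=11, slack=4)
Line 6: ['river', 'cheese'] (min_width=12, slack=3)
Line 7: ['number', 'pepper'] (min_width=13, slack=2)
Line 8: ['music', 'south'] (min_width=11, slack=4)
Line 9: ['corn', 'bread', 'rain'] (min_width=15, slack=0)
Line 10: ['tired'] (min_width=5, slack=10)

Answer: |tired  been  on|
|television     |
|golden     tree|
|bright    north|
|high     number|
|river    cheese|
|number   pepper|
|music     south|
|corn bread rain|
|tired          |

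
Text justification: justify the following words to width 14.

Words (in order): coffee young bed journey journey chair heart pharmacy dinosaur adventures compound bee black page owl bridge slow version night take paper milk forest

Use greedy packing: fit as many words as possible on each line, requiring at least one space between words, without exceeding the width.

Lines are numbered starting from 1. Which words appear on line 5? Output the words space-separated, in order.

Answer: dinosaur

Derivation:
Line 1: ['coffee', 'young'] (min_width=12, slack=2)
Line 2: ['bed', 'journey'] (min_width=11, slack=3)
Line 3: ['journey', 'chair'] (min_width=13, slack=1)
Line 4: ['heart', 'pharmacy'] (min_width=14, slack=0)
Line 5: ['dinosaur'] (min_width=8, slack=6)
Line 6: ['adventures'] (min_width=10, slack=4)
Line 7: ['compound', 'bee'] (min_width=12, slack=2)
Line 8: ['black', 'page', 'owl'] (min_width=14, slack=0)
Line 9: ['bridge', 'slow'] (min_width=11, slack=3)
Line 10: ['version', 'night'] (min_width=13, slack=1)
Line 11: ['take', 'paper'] (min_width=10, slack=4)
Line 12: ['milk', 'forest'] (min_width=11, slack=3)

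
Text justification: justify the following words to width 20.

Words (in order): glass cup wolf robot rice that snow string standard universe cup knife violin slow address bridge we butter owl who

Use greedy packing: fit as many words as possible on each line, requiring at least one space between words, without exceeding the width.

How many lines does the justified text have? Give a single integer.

Line 1: ['glass', 'cup', 'wolf', 'robot'] (min_width=20, slack=0)
Line 2: ['rice', 'that', 'snow'] (min_width=14, slack=6)
Line 3: ['string', 'standard'] (min_width=15, slack=5)
Line 4: ['universe', 'cup', 'knife'] (min_width=18, slack=2)
Line 5: ['violin', 'slow', 'address'] (min_width=19, slack=1)
Line 6: ['bridge', 'we', 'butter', 'owl'] (min_width=20, slack=0)
Line 7: ['who'] (min_width=3, slack=17)
Total lines: 7

Answer: 7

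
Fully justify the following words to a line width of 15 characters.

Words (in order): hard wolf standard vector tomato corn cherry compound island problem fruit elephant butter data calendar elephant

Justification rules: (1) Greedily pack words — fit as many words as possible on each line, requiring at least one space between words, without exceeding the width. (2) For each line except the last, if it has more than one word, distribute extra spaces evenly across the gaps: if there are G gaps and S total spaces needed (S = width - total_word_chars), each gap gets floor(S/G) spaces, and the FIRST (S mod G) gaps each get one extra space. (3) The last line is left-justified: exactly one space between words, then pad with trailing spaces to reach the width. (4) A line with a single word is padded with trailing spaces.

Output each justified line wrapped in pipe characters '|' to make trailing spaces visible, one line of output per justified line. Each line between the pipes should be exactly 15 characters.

Line 1: ['hard', 'wolf'] (min_width=9, slack=6)
Line 2: ['standard', 'vector'] (min_width=15, slack=0)
Line 3: ['tomato', 'corn'] (min_width=11, slack=4)
Line 4: ['cherry', 'compound'] (min_width=15, slack=0)
Line 5: ['island', 'problem'] (min_width=14, slack=1)
Line 6: ['fruit', 'elephant'] (min_width=14, slack=1)
Line 7: ['butter', 'data'] (min_width=11, slack=4)
Line 8: ['calendar'] (min_width=8, slack=7)
Line 9: ['elephant'] (min_width=8, slack=7)

Answer: |hard       wolf|
|standard vector|
|tomato     corn|
|cherry compound|
|island  problem|
|fruit  elephant|
|butter     data|
|calendar       |
|elephant       |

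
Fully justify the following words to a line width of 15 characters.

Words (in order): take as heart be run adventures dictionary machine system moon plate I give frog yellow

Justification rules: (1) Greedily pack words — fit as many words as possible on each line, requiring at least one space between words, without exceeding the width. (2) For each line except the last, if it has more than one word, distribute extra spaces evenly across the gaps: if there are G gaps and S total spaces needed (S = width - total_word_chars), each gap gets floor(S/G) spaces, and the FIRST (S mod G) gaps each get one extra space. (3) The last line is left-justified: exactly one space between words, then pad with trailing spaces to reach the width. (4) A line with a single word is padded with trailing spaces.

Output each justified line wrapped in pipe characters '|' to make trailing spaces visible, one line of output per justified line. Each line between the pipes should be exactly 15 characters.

Answer: |take  as  heart|
|be          run|
|adventures     |
|dictionary     |
|machine  system|
|moon   plate  I|
|give       frog|
|yellow         |

Derivation:
Line 1: ['take', 'as', 'heart'] (min_width=13, slack=2)
Line 2: ['be', 'run'] (min_width=6, slack=9)
Line 3: ['adventures'] (min_width=10, slack=5)
Line 4: ['dictionary'] (min_width=10, slack=5)
Line 5: ['machine', 'system'] (min_width=14, slack=1)
Line 6: ['moon', 'plate', 'I'] (min_width=12, slack=3)
Line 7: ['give', 'frog'] (min_width=9, slack=6)
Line 8: ['yellow'] (min_width=6, slack=9)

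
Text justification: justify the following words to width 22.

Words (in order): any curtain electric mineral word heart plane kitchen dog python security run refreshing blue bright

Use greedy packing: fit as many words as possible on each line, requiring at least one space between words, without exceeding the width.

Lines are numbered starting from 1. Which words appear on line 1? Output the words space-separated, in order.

Line 1: ['any', 'curtain', 'electric'] (min_width=20, slack=2)
Line 2: ['mineral', 'word', 'heart'] (min_width=18, slack=4)
Line 3: ['plane', 'kitchen', 'dog'] (min_width=17, slack=5)
Line 4: ['python', 'security', 'run'] (min_width=19, slack=3)
Line 5: ['refreshing', 'blue', 'bright'] (min_width=22, slack=0)

Answer: any curtain electric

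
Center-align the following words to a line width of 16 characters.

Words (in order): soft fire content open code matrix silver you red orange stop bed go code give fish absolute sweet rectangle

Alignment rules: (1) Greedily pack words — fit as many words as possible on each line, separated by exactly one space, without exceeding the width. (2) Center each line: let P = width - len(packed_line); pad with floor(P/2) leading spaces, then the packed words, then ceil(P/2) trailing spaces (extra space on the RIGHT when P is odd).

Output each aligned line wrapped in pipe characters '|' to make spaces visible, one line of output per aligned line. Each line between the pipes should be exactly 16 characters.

Line 1: ['soft', 'fire'] (min_width=9, slack=7)
Line 2: ['content', 'open'] (min_width=12, slack=4)
Line 3: ['code', 'matrix'] (min_width=11, slack=5)
Line 4: ['silver', 'you', 'red'] (min_width=14, slack=2)
Line 5: ['orange', 'stop', 'bed'] (min_width=15, slack=1)
Line 6: ['go', 'code', 'give'] (min_width=12, slack=4)
Line 7: ['fish', 'absolute'] (min_width=13, slack=3)
Line 8: ['sweet', 'rectangle'] (min_width=15, slack=1)

Answer: |   soft fire    |
|  content open  |
|  code matrix   |
| silver you red |
|orange stop bed |
|  go code give  |
| fish absolute  |
|sweet rectangle |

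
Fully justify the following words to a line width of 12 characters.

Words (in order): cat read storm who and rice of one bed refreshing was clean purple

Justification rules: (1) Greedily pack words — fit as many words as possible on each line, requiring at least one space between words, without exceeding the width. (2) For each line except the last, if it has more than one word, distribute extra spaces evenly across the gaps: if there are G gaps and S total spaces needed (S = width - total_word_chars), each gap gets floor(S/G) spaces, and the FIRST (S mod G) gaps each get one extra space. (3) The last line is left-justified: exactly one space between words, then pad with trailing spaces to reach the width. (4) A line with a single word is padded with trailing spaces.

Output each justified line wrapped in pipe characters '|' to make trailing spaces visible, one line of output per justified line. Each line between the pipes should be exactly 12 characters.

Answer: |cat     read|
|storm    who|
|and  rice of|
|one      bed|
|refreshing  |
|was    clean|
|purple      |

Derivation:
Line 1: ['cat', 'read'] (min_width=8, slack=4)
Line 2: ['storm', 'who'] (min_width=9, slack=3)
Line 3: ['and', 'rice', 'of'] (min_width=11, slack=1)
Line 4: ['one', 'bed'] (min_width=7, slack=5)
Line 5: ['refreshing'] (min_width=10, slack=2)
Line 6: ['was', 'clean'] (min_width=9, slack=3)
Line 7: ['purple'] (min_width=6, slack=6)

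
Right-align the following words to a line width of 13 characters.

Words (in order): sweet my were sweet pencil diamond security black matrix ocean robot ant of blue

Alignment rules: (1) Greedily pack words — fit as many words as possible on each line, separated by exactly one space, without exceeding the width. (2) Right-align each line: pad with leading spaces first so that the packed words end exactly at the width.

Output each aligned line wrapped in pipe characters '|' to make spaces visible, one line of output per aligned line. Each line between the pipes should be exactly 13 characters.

Answer: |sweet my were|
| sweet pencil|
|      diamond|
|     security|
| black matrix|
|  ocean robot|
|  ant of blue|

Derivation:
Line 1: ['sweet', 'my', 'were'] (min_width=13, slack=0)
Line 2: ['sweet', 'pencil'] (min_width=12, slack=1)
Line 3: ['diamond'] (min_width=7, slack=6)
Line 4: ['security'] (min_width=8, slack=5)
Line 5: ['black', 'matrix'] (min_width=12, slack=1)
Line 6: ['ocean', 'robot'] (min_width=11, slack=2)
Line 7: ['ant', 'of', 'blue'] (min_width=11, slack=2)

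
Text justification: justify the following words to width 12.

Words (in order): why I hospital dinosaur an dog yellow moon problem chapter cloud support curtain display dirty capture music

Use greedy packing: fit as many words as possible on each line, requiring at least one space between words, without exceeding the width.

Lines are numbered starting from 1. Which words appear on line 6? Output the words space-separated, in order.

Answer: chapter

Derivation:
Line 1: ['why', 'I'] (min_width=5, slack=7)
Line 2: ['hospital'] (min_width=8, slack=4)
Line 3: ['dinosaur', 'an'] (min_width=11, slack=1)
Line 4: ['dog', 'yellow'] (min_width=10, slack=2)
Line 5: ['moon', 'problem'] (min_width=12, slack=0)
Line 6: ['chapter'] (min_width=7, slack=5)
Line 7: ['cloud'] (min_width=5, slack=7)
Line 8: ['support'] (min_width=7, slack=5)
Line 9: ['curtain'] (min_width=7, slack=5)
Line 10: ['display'] (min_width=7, slack=5)
Line 11: ['dirty'] (min_width=5, slack=7)
Line 12: ['capture'] (min_width=7, slack=5)
Line 13: ['music'] (min_width=5, slack=7)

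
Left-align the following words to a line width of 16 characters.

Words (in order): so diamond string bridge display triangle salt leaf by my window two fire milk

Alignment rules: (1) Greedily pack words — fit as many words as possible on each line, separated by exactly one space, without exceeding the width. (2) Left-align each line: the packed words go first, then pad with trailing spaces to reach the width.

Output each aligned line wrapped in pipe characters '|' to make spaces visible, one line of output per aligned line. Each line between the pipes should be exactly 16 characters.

Answer: |so diamond      |
|string bridge   |
|display triangle|
|salt leaf by my |
|window two fire |
|milk            |

Derivation:
Line 1: ['so', 'diamond'] (min_width=10, slack=6)
Line 2: ['string', 'bridge'] (min_width=13, slack=3)
Line 3: ['display', 'triangle'] (min_width=16, slack=0)
Line 4: ['salt', 'leaf', 'by', 'my'] (min_width=15, slack=1)
Line 5: ['window', 'two', 'fire'] (min_width=15, slack=1)
Line 6: ['milk'] (min_width=4, slack=12)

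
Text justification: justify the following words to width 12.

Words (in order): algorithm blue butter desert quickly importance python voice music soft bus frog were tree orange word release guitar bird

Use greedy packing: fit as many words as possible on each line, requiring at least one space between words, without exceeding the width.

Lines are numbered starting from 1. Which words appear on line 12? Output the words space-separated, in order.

Answer: guitar bird

Derivation:
Line 1: ['algorithm'] (min_width=9, slack=3)
Line 2: ['blue', 'butter'] (min_width=11, slack=1)
Line 3: ['desert'] (min_width=6, slack=6)
Line 4: ['quickly'] (min_width=7, slack=5)
Line 5: ['importance'] (min_width=10, slack=2)
Line 6: ['python', 'voice'] (min_width=12, slack=0)
Line 7: ['music', 'soft'] (min_width=10, slack=2)
Line 8: ['bus', 'frog'] (min_width=8, slack=4)
Line 9: ['were', 'tree'] (min_width=9, slack=3)
Line 10: ['orange', 'word'] (min_width=11, slack=1)
Line 11: ['release'] (min_width=7, slack=5)
Line 12: ['guitar', 'bird'] (min_width=11, slack=1)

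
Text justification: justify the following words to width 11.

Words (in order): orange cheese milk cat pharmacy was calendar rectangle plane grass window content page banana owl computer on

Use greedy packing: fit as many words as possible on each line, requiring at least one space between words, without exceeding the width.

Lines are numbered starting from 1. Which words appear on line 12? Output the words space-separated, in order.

Answer: owl

Derivation:
Line 1: ['orange'] (min_width=6, slack=5)
Line 2: ['cheese', 'milk'] (min_width=11, slack=0)
Line 3: ['cat'] (min_width=3, slack=8)
Line 4: ['pharmacy'] (min_width=8, slack=3)
Line 5: ['was'] (min_width=3, slack=8)
Line 6: ['calendar'] (min_width=8, slack=3)
Line 7: ['rectangle'] (min_width=9, slack=2)
Line 8: ['plane', 'grass'] (min_width=11, slack=0)
Line 9: ['window'] (min_width=6, slack=5)
Line 10: ['content'] (min_width=7, slack=4)
Line 11: ['page', 'banana'] (min_width=11, slack=0)
Line 12: ['owl'] (min_width=3, slack=8)
Line 13: ['computer', 'on'] (min_width=11, slack=0)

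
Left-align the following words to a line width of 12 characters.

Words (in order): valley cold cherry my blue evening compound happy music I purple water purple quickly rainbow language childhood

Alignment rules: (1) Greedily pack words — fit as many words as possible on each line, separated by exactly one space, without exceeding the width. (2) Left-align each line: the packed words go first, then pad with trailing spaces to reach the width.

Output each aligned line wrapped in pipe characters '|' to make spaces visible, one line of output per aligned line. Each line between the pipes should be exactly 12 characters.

Answer: |valley cold |
|cherry my   |
|blue evening|
|compound    |
|happy music |
|I purple    |
|water purple|
|quickly     |
|rainbow     |
|language    |
|childhood   |

Derivation:
Line 1: ['valley', 'cold'] (min_width=11, slack=1)
Line 2: ['cherry', 'my'] (min_width=9, slack=3)
Line 3: ['blue', 'evening'] (min_width=12, slack=0)
Line 4: ['compound'] (min_width=8, slack=4)
Line 5: ['happy', 'music'] (min_width=11, slack=1)
Line 6: ['I', 'purple'] (min_width=8, slack=4)
Line 7: ['water', 'purple'] (min_width=12, slack=0)
Line 8: ['quickly'] (min_width=7, slack=5)
Line 9: ['rainbow'] (min_width=7, slack=5)
Line 10: ['language'] (min_width=8, slack=4)
Line 11: ['childhood'] (min_width=9, slack=3)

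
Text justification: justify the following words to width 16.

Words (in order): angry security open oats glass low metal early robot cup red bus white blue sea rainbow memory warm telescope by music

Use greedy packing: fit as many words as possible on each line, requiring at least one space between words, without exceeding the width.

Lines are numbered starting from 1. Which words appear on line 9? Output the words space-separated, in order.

Line 1: ['angry', 'security'] (min_width=14, slack=2)
Line 2: ['open', 'oats', 'glass'] (min_width=15, slack=1)
Line 3: ['low', 'metal', 'early'] (min_width=15, slack=1)
Line 4: ['robot', 'cup', 'red'] (min_width=13, slack=3)
Line 5: ['bus', 'white', 'blue'] (min_width=14, slack=2)
Line 6: ['sea', 'rainbow'] (min_width=11, slack=5)
Line 7: ['memory', 'warm'] (min_width=11, slack=5)
Line 8: ['telescope', 'by'] (min_width=12, slack=4)
Line 9: ['music'] (min_width=5, slack=11)

Answer: music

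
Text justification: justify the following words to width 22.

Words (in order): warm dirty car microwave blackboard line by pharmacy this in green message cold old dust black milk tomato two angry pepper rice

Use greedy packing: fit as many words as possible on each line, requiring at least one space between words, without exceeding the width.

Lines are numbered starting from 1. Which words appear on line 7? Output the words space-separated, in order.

Answer: pepper rice

Derivation:
Line 1: ['warm', 'dirty', 'car'] (min_width=14, slack=8)
Line 2: ['microwave', 'blackboard'] (min_width=20, slack=2)
Line 3: ['line', 'by', 'pharmacy', 'this'] (min_width=21, slack=1)
Line 4: ['in', 'green', 'message', 'cold'] (min_width=21, slack=1)
Line 5: ['old', 'dust', 'black', 'milk'] (min_width=19, slack=3)
Line 6: ['tomato', 'two', 'angry'] (min_width=16, slack=6)
Line 7: ['pepper', 'rice'] (min_width=11, slack=11)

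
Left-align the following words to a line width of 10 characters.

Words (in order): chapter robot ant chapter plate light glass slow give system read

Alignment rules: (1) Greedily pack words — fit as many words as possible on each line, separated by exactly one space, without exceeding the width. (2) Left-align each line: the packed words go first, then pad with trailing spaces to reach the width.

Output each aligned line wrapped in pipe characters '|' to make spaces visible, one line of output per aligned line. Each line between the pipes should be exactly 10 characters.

Answer: |chapter   |
|robot ant |
|chapter   |
|plate     |
|light     |
|glass slow|
|give      |
|system    |
|read      |

Derivation:
Line 1: ['chapter'] (min_width=7, slack=3)
Line 2: ['robot', 'ant'] (min_width=9, slack=1)
Line 3: ['chapter'] (min_width=7, slack=3)
Line 4: ['plate'] (min_width=5, slack=5)
Line 5: ['light'] (min_width=5, slack=5)
Line 6: ['glass', 'slow'] (min_width=10, slack=0)
Line 7: ['give'] (min_width=4, slack=6)
Line 8: ['system'] (min_width=6, slack=4)
Line 9: ['read'] (min_width=4, slack=6)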